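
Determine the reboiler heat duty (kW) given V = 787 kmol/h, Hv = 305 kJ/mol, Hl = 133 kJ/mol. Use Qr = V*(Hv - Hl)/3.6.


Qr = 787 * (305 - 133) / 3.6 = 787 * 172 / 3.6 = 37600

37600 kW


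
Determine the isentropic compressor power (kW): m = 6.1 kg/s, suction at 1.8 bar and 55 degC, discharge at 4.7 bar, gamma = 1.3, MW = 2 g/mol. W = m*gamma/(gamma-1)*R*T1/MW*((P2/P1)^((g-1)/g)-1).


Isentropic work: W = m*(gamma/(gamma-1))*(R*T1/MW)*((P2/P1)^((gamma-1)/gamma) - 1)
T1 = 55 + 273.15 = 328.15 K
Pressure ratio = 4.7 / 1.8 = 2.61111
Exponent = (1.3 - 1)/1.3 = 0.230769
(P2/P1)^exp - 1 = 2.61111^0.230769 - 1 = 0.24793
W = 6.1 * 1.3 / 0.3 * 8.314 * 328.15 / 2 * 0.24793 = 8940

8940 kW


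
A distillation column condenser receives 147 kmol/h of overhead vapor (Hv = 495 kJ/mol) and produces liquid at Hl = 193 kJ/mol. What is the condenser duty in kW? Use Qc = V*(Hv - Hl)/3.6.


Qc = 147 * (495 - 193) / 3.6 = 147 * 302 / 3.6 = 12330

12330 kW


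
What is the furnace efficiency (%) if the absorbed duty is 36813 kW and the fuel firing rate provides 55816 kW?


Furnace efficiency = Q_absorbed / Q_fuel * 100
= 36813 / 55816 * 100 = 65.95

65.95 %


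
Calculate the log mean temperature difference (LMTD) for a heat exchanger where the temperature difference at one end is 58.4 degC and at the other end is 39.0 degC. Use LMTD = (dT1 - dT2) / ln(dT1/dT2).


LMTD = (dT1 - dT2) / ln(dT1/dT2)
= (58.4 - 39.0) / ln(58.4 / 39.0) = 19.4 / 0.403754 = 48.05

48.05 degC


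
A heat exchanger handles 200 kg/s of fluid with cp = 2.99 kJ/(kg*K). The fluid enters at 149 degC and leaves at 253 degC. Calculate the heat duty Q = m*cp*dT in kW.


Q = m_dot * cp * delta_T
delta_T = 253 - 149 = 104 K
Q = 200 * 2.99 * 104
= 598 * 104
= 62192 kW

62192 kW


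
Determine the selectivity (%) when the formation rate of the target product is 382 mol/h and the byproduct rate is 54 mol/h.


Selectivity = desired / (desired + undesired) * 100
Total products = 382 + 54 = 436 mol/h
S = 382 / 436 * 100
= 0.8761 * 100
= 87.61 %

87.61 %


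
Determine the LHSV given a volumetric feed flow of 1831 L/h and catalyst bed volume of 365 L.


LHSV = volumetric feed rate / catalyst volume
= 1831 L/h / 365 L
= 5.016 h^-1

5.016 h^-1


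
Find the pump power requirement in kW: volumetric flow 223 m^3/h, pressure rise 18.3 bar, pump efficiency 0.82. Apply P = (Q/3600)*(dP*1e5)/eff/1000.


Q = 223 / 3600 = 0.0619444 m^3/s
P = 0.0619444 * (18.3 * 1e5) / 0.82 / 1000 = 138.2

138.2 kW


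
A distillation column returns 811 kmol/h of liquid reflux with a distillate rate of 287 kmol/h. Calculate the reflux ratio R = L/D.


Reflux ratio definition: R = L / D (liquid returned / distillate withdrawn)
L = 811 kmol/h, D = 287 kmol/h
R = 811 / 287 = 2.826

2.826


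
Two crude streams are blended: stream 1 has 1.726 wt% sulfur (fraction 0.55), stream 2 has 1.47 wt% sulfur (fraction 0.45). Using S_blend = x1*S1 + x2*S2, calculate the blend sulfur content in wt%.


Linear sulfur blending: S_blend = x1*S1 + x2*S2
Contribution 1: 0.55 * 1.726 = 0.9493 wt%
Contribution 2: 0.45 * 1.47 = 0.6615 wt%
S_blend = 0.9493 + 0.6615 = 1.6108

1.6108 wt%


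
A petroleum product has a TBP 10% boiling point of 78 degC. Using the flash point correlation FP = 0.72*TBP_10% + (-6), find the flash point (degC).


FP = 0.72 * 78 + (-6) = 50.16

50.16 degC


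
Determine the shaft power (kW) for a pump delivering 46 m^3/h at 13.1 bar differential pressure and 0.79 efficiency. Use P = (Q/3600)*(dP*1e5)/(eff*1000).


Q = 46 / 3600 = 0.0127778 m^3/s
P = 0.0127778 * (13.1 * 1e5) / 0.79 / 1000 = 21.19

21.19 kW


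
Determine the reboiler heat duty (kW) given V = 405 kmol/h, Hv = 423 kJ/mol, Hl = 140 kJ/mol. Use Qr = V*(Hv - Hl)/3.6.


Qr = 405 * (423 - 140) / 3.6 = 405 * 283 / 3.6 = 31840

31840 kW


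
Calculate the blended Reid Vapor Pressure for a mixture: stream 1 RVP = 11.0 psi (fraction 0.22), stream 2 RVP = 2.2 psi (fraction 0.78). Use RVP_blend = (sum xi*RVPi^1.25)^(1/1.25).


Chevron index: RVP_blend = (sum xi*RVPi^1.25)^(1/1.25)
RVP^1.25 terms: 0.22 * 11.0^1.25 + 0.78 * 2.2^1.25 = 6.4971
RVP_blend = 6.4971^(1/1.25) = 4.469

4.469 psi


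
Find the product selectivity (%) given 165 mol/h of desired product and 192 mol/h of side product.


Selectivity = desired / (desired + undesired) * 100
Total products = 165 + 192 = 357 mol/h
S = 165 / 357 * 100
= 0.4622 * 100
= 46.22 %

46.22 %


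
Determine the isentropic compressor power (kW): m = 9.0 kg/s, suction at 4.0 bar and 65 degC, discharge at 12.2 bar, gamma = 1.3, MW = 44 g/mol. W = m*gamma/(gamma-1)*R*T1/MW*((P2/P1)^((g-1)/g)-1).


Isentropic work: W = m*(gamma/(gamma-1))*(R*T1/MW)*((P2/P1)^((gamma-1)/gamma) - 1)
T1 = 65 + 273.15 = 338.15 K
Pressure ratio = 12.2 / 4.0 = 3.05
Exponent = (1.3 - 1)/1.3 = 0.230769
(P2/P1)^exp - 1 = 3.05^0.230769 - 1 = 0.293485
W = 9.0 * 1.3 / 0.3 * 8.314 * 338.15 / 44 * 0.293485 = 731.3

731.3 kW


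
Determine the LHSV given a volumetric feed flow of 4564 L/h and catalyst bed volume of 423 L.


LHSV = volumetric feed rate / catalyst volume
= 4564 L/h / 423 L
= 10.79 h^-1

10.79 h^-1


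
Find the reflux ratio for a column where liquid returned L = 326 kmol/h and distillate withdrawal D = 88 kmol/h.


Reflux ratio definition: R = L / D (liquid returned / distillate withdrawn)
L = 326 kmol/h, D = 88 kmol/h
R = 326 / 88 = 3.705

3.705


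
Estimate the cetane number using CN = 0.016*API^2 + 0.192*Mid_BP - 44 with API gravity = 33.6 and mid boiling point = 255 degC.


CN = 0.016 * 33.6^2 + 0.192 * 255 - 44
CN = 18.06336 + 48.96 - 44 = 23.02336

23.02336


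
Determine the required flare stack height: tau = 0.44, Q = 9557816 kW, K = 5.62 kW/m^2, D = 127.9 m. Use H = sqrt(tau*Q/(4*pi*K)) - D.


tau*Q/(4*pi*K) = 0.44 * 9557816 / (4 * pi * 5.62) = 59547.7
sqrt(59547.7) = 244.024
H = 244.024 - 127.9 = 116.1

116.1 m


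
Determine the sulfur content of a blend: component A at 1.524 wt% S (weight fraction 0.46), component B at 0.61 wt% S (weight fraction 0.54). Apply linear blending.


Linear sulfur blending: S_blend = x1*S1 + x2*S2
Contribution 1: 0.46 * 1.524 = 0.70104 wt%
Contribution 2: 0.54 * 0.61 = 0.3294 wt%
S_blend = 0.70104 + 0.3294 = 1.03044

1.03044 wt%


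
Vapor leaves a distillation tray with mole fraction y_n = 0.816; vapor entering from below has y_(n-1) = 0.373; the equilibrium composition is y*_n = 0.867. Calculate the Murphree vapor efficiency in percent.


Murphree vapor efficiency: EMV = (y_n - y_(n-1)) / (y*_n - y_(n-1)) * 100
EMV = (0.816 - 0.373) / (0.867 - 0.373) * 100 = 0.443 / 0.494 * 100 = 89.68

89.68 %


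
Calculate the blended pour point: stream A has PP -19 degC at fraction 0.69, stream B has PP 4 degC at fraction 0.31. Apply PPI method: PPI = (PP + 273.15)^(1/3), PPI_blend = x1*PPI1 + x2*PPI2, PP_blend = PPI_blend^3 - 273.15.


PPI_1 = (-19 + 273.15)^(1/3) = 6.334272
PPI_2 = (4 + 273.15)^(1/3) = 6.51986
PPI_blend = 0.69 * 6.334272 + 0.31 * 6.51986 = 6.391804
PP_blend = 6.391804^3 - 273.15 = 261.1382 - 273.15 = -12.01

-12.01 degC


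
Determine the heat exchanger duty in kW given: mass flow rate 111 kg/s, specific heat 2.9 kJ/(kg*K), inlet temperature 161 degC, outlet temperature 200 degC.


Q = m_dot * cp * delta_T
delta_T = 200 - 161 = 39 K
Q = 111 * 2.9 * 39
= 321.9 * 39
= 12554.1 kW

12554.1 kW


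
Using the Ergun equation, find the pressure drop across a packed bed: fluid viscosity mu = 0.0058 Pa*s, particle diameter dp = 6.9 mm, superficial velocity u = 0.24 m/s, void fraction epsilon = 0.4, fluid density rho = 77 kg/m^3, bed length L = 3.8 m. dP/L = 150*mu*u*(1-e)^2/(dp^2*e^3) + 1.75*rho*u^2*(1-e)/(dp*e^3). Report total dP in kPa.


dp = 6.9 mm = 0.0069 m
Viscous term = 150*0.0058*0.24*(1-0.4)^2 / (0.0069^2*0.4^3) = 24669.2
Inertial term = 1.75*77*0.24^2*(1-0.4) / (0.0069*0.4^3) = 10545.7
dP/L = 24669.2 + 10545.7 = 35214.9 Pa/m
dP = 35214.9 * 3.8 / 1000 = 133.8 kPa

133.8 kPa


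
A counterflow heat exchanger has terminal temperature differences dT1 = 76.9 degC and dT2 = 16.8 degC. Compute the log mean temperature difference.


LMTD = (dT1 - dT2) / ln(dT1/dT2)
= (76.9 - 16.8) / ln(76.9 / 16.8) = 60.1 / 1.52113 = 39.51

39.51 degC


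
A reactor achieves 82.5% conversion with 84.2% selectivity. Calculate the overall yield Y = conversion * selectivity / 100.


Overall yield = conversion (%) * selectivity (%) / 100
Conversion = 82.5%, Selectivity = 84.2%
Y = 82.5 * 84.2 / 100
= 69.465 %

69.465 %


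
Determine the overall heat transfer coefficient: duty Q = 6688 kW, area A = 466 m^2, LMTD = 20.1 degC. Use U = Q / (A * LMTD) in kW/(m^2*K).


From Q = U*A*LMTD, U = Q / (A * LMTD)
U = 6688 / (466 * 20.1) = 6688 / 9366.6 = 0.7140

0.7140 kW/(m^2*K)


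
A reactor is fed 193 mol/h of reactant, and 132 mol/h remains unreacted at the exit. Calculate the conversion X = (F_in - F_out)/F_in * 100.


X = (F_in - F_out) / F_in * 100
Moles reacted = 193 - 132 = 61
X = 61 / 193 * 100
= 0.3161 * 100
= 31.61 %

31.61 %


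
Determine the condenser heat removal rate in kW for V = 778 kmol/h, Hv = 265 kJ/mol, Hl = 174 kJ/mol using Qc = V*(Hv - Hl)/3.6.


Qc = 778 * (265 - 174) / 3.6 = 778 * 91 / 3.6 = 19670

19670 kW


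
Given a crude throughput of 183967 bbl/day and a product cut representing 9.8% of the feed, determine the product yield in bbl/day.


Crude throughput = 183967 bbl/day
Fraction yield = 9.8%
yield = throughput * fraction / 100
yield = 183967 * 9.8 / 100 = 18028.766

18028.766 bbl/day


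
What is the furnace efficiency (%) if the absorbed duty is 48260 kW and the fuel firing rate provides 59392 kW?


Furnace efficiency = Q_absorbed / Q_fuel * 100
= 48260 / 59392 * 100 = 81.26

81.26 %


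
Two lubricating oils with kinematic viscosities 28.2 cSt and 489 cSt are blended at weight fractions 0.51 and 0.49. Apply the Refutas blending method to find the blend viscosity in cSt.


Refutas method: VBN_i = 14.534*ln(ln(visc_i + 0.8)) + 10.975, blended linearly by mass fraction; since VBN is linear in VBI_i = ln(ln(visc_i + 0.8)) and the fractions sum to 1, blend VBI directly: visc = exp(exp(VBI_blend)) - 0.8
VBI_1 = ln(ln(28.2 + 0.8)) = 1.21411
VBI_2 = ln(ln(489 + 0.8)) = 1.82358
VBI_blend = 0.51 * 1.21411 + 0.49 * 1.82358 = 1.51275
visc_blend = exp(exp(1.51275)) - 0.8 = 92.82

92.82 cSt


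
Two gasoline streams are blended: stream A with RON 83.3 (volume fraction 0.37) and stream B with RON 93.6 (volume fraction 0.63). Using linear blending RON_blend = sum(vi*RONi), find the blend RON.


Linear blending: RON_blend = sum(vi * RONi)
Contribution 1: 0.37 * 83.3 = 30.821
Contribution 2: 0.63 * 93.6 = 58.968
RON_blend = 30.821 + 58.968 = 89.789

89.789


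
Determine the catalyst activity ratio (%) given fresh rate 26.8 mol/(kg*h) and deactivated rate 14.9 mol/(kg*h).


Activity (%) = (rate_used / rate_fresh) * 100
rate_used = 14.9, rate_fresh = 26.8
= (14.9 / 26.8) * 100
= 0.5560 * 100 = 55.60

55.60 %


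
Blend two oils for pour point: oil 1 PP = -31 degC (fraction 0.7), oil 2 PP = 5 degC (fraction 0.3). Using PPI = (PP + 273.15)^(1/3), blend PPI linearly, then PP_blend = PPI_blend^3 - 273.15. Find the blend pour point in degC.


PPI_1 = (-31 + 273.15)^(1/3) = 6.232967
PPI_2 = (5 + 273.15)^(1/3) = 6.527693
PPI_blend = 0.7 * 6.232967 + 0.3 * 6.527693 = 6.321385
PP_blend = 6.321385^3 - 273.15 = 252.602 - 273.15 = -20.55

-20.55 degC


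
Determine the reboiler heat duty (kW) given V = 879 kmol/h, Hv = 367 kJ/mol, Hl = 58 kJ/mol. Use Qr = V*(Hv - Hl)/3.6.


Qr = 879 * (367 - 58) / 3.6 = 879 * 309 / 3.6 = 75450

75450 kW


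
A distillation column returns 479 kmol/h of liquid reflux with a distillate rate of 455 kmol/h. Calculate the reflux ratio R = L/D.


Reflux ratio definition: R = L / D (liquid returned / distillate withdrawn)
L = 479 kmol/h, D = 455 kmol/h
R = 479 / 455 = 1.053

1.053


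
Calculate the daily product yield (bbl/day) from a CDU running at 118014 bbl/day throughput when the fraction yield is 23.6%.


Crude throughput = 118014 bbl/day
Fraction yield = 23.6%
yield = throughput * fraction / 100
yield = 118014 * 23.6 / 100 = 27851.304

27851.304 bbl/day


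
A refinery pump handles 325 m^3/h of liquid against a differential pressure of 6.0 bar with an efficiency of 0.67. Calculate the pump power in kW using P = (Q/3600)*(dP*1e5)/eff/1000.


Q = 325 / 3600 = 0.0902778 m^3/s
P = 0.0902778 * (6.0 * 1e5) / 0.67 / 1000 = 80.85

80.85 kW


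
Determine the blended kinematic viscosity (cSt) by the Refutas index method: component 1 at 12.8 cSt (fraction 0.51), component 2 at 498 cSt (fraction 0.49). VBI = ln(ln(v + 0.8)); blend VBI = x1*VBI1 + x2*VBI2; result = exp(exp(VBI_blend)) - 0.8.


Refutas method: VBN_i = 14.534*ln(ln(visc_i + 0.8)) + 10.975, blended linearly by mass fraction; since VBN is linear in VBI_i = ln(ln(visc_i + 0.8)) and the fractions sum to 1, blend VBI directly: visc = exp(exp(VBI_blend)) - 0.8
VBI_1 = ln(ln(12.8 + 0.8)) = 0.959377
VBI_2 = ln(ln(498 + 0.8)) = 1.82652
VBI_blend = 0.51 * 0.959377 + 0.49 * 1.82652 = 1.38428
visc_blend = exp(exp(1.38428)) - 0.8 = 53.36

53.36 cSt


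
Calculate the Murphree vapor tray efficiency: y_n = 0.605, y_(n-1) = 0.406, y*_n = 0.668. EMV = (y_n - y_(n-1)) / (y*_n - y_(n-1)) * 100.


Murphree vapor efficiency: EMV = (y_n - y_(n-1)) / (y*_n - y_(n-1)) * 100
EMV = (0.605 - 0.406) / (0.668 - 0.406) * 100 = 0.199 / 0.262 * 100 = 75.95

75.95 %


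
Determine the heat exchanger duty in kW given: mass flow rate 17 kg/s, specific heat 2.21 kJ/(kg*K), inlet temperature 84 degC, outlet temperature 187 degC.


Q = m_dot * cp * delta_T
delta_T = 187 - 84 = 103 K
Q = 17 * 2.21 * 103
= 37.57 * 103
= 3869.71 kW

3869.71 kW


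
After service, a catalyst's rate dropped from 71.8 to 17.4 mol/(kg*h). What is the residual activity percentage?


Activity (%) = (rate_used / rate_fresh) * 100
rate_used = 17.4, rate_fresh = 71.8
= (17.4 / 71.8) * 100
= 0.2423 * 100 = 24.23

24.23 %


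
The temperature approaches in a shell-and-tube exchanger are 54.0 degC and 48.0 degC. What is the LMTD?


LMTD = (dT1 - dT2) / ln(dT1/dT2)
= (54.0 - 48.0) / ln(54.0 / 48.0) = 6 / 0.117783 = 50.94

50.94 degC


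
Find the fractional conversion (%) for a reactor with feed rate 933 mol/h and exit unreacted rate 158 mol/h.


X = (F_in - F_out) / F_in * 100
Moles reacted = 933 - 158 = 775
X = 775 / 933 * 100
= 0.8307 * 100
= 83.07 %

83.07 %


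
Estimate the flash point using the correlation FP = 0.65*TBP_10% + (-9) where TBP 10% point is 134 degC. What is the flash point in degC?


FP = 0.65 * 134 + (-9) = 78.1

78.1 degC


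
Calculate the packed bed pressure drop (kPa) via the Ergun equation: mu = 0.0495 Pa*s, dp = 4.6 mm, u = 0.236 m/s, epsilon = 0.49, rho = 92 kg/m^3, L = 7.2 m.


dp = 4.6 mm = 0.0046 m
Viscous term = 150*0.0495*0.236*(1-0.49)^2 / (0.0046^2*0.49^3) = 183082
Inertial term = 1.75*92*0.236^2*(1-0.49) / (0.0046*0.49^3) = 8450.34
dP/L = 183082 + 8450.34 = 191532 Pa/m
dP = 191532 * 7.2 / 1000 = 1379 kPa

1379 kPa


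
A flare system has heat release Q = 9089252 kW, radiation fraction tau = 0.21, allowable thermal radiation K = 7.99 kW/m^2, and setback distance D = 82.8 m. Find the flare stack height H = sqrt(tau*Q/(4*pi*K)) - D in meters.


tau*Q/(4*pi*K) = 0.21 * 9089252 / (4 * pi * 7.99) = 19010.4
sqrt(19010.4) = 137.878
H = 137.878 - 82.8 = 55.08

55.08 m


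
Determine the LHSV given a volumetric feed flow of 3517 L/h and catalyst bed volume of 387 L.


LHSV = volumetric feed rate / catalyst volume
= 3517 L/h / 387 L
= 9.088 h^-1

9.088 h^-1


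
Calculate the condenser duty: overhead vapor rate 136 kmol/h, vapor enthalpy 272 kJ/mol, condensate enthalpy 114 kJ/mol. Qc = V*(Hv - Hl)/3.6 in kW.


Qc = 136 * (272 - 114) / 3.6 = 136 * 158 / 3.6 = 5969

5969 kW


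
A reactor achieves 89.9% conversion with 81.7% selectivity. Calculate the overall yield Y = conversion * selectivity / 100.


Overall yield = conversion (%) * selectivity (%) / 100
Conversion = 89.9%, Selectivity = 81.7%
Y = 89.9 * 81.7 / 100
= 73.4483 %

73.4483 %


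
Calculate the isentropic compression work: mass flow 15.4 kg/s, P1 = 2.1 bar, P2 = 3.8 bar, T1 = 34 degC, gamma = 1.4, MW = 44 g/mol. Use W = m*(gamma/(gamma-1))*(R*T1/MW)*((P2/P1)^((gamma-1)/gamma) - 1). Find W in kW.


Isentropic work: W = m*(gamma/(gamma-1))*(R*T1/MW)*((P2/P1)^((gamma-1)/gamma) - 1)
T1 = 34 + 273.15 = 307.15 K
Pressure ratio = 3.8 / 2.1 = 1.80952
Exponent = (1.4 - 1)/1.4 = 0.285714
(P2/P1)^exp - 1 = 1.80952^0.285714 - 1 = 0.184648
W = 15.4 * 1.4 / 0.4 * 8.314 * 307.15 / 44 * 0.184648 = 577.6

577.6 kW


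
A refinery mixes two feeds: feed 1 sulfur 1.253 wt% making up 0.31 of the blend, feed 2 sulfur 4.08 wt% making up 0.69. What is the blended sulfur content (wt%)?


Linear sulfur blending: S_blend = x1*S1 + x2*S2
Contribution 1: 0.31 * 1.253 = 0.38843 wt%
Contribution 2: 0.69 * 4.08 = 2.8152 wt%
S_blend = 0.38843 + 2.8152 = 3.20363

3.20363 wt%


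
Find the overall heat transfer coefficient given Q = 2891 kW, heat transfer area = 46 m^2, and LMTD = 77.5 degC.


From Q = U*A*LMTD, U = Q / (A * LMTD)
U = 2891 / (46 * 77.5) = 2891 / 3565 = 0.8109

0.8109 kW/(m^2*K)


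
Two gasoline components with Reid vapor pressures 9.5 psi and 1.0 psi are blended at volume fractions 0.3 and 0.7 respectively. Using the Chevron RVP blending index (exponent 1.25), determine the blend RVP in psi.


Chevron index: RVP_blend = (sum xi*RVPi^1.25)^(1/1.25)
RVP^1.25 terms: 0.3 * 9.5^1.25 + 0.7 * 1.0^1.25 = 5.70352
RVP_blend = 5.70352^(1/1.25) = 4.026

4.026 psi


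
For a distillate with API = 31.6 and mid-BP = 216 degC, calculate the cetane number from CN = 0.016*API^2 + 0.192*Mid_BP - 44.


CN = 0.016 * 31.6^2 + 0.192 * 216 - 44
CN = 15.97696 + 41.472 - 44 = 13.44896

13.44896


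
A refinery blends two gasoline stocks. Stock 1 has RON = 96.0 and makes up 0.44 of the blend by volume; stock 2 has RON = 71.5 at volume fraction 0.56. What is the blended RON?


Linear blending: RON_blend = sum(vi * RONi)
Contribution 1: 0.44 * 96.0 = 42.24
Contribution 2: 0.56 * 71.5 = 40.04
RON_blend = 42.24 + 40.04 = 82.28

82.28


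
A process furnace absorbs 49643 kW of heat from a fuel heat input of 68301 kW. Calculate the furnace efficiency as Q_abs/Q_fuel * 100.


Furnace efficiency = Q_absorbed / Q_fuel * 100
= 49643 / 68301 * 100 = 72.68

72.68 %


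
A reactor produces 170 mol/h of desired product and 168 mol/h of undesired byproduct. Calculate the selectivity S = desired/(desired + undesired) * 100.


Selectivity = desired / (desired + undesired) * 100
Total products = 170 + 168 = 338 mol/h
S = 170 / 338 * 100
= 0.5030 * 100
= 50.30 %

50.30 %


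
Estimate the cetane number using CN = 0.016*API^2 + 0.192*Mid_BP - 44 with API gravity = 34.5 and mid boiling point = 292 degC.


CN = 0.016 * 34.5^2 + 0.192 * 292 - 44
CN = 19.044 + 56.064 - 44 = 31.108

31.108


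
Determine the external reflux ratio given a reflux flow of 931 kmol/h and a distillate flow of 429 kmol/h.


Reflux ratio definition: R = L / D (liquid returned / distillate withdrawn)
L = 931 kmol/h, D = 429 kmol/h
R = 931 / 429 = 2.170

2.170


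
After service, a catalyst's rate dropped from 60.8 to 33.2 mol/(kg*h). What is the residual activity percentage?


Activity (%) = (rate_used / rate_fresh) * 100
rate_used = 33.2, rate_fresh = 60.8
= (33.2 / 60.8) * 100
= 0.5461 * 100 = 54.61

54.61 %


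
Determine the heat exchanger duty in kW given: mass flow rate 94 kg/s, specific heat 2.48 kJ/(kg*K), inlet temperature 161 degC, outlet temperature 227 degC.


Q = m_dot * cp * delta_T
delta_T = 227 - 161 = 66 K
Q = 94 * 2.48 * 66
= 233.12 * 66
= 15385.92 kW

15385.92 kW


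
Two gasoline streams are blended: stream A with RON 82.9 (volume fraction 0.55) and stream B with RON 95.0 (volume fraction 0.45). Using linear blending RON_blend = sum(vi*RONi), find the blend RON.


Linear blending: RON_blend = sum(vi * RONi)
Contribution 1: 0.55 * 82.9 = 45.595
Contribution 2: 0.45 * 95.0 = 42.75
RON_blend = 45.595 + 42.75 = 88.345

88.345


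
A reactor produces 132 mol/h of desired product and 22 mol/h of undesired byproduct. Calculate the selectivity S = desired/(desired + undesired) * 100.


Selectivity = desired / (desired + undesired) * 100
Total products = 132 + 22 = 154 mol/h
S = 132 / 154 * 100
= 0.8571 * 100
= 85.71 %

85.71 %


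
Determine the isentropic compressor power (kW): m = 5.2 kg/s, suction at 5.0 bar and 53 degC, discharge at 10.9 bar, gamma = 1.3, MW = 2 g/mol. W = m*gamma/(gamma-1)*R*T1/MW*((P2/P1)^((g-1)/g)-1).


Isentropic work: W = m*(gamma/(gamma-1))*(R*T1/MW)*((P2/P1)^((gamma-1)/gamma) - 1)
T1 = 53 + 273.15 = 326.15 K
Pressure ratio = 10.9 / 5.0 = 2.18
Exponent = (1.3 - 1)/1.3 = 0.230769
(P2/P1)^exp - 1 = 2.18^0.230769 - 1 = 0.197031
W = 5.2 * 1.3 / 0.3 * 8.314 * 326.15 / 2 * 0.197031 = 6019

6019 kW


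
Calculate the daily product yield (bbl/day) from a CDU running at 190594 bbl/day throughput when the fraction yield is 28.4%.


Crude throughput = 190594 bbl/day
Fraction yield = 28.4%
yield = throughput * fraction / 100
yield = 190594 * 28.4 / 100 = 54128.696

54128.696 bbl/day


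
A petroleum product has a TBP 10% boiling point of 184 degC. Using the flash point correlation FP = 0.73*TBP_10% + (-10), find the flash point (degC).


FP = 0.73 * 184 + (-10) = 124.32

124.32 degC


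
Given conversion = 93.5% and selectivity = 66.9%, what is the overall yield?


Overall yield = conversion (%) * selectivity (%) / 100
Conversion = 93.5%, Selectivity = 66.9%
Y = 93.5 * 66.9 / 100
= 62.5515 %

62.5515 %


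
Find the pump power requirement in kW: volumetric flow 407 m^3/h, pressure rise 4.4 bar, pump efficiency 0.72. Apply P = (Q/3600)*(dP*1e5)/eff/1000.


Q = 407 / 3600 = 0.113056 m^3/s
P = 0.113056 * (4.4 * 1e5) / 0.72 / 1000 = 69.09

69.09 kW


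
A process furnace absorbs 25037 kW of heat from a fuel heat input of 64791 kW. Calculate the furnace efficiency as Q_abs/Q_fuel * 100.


Furnace efficiency = Q_absorbed / Q_fuel * 100
= 25037 / 64791 * 100 = 38.64

38.64 %


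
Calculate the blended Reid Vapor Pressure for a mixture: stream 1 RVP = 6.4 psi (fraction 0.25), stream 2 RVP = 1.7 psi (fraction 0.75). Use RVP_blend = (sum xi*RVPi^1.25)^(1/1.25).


Chevron index: RVP_blend = (sum xi*RVPi^1.25)^(1/1.25)
RVP^1.25 terms: 0.25 * 6.4^1.25 + 0.75 * 1.7^1.25 = 4.00074
RVP_blend = 4.00074^(1/1.25) = 3.032

3.032 psi


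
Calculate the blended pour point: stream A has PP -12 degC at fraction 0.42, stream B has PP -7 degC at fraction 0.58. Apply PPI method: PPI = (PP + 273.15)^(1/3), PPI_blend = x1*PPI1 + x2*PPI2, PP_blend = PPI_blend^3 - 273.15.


PPI_1 = (-12 + 273.15)^(1/3) = 6.391901
PPI_2 = (-7 + 273.15)^(1/3) = 6.432436
PPI_blend = 0.42 * 6.391901 + 0.58 * 6.432436 = 6.415411
PP_blend = 6.415411^3 - 273.15 = 264.0423 - 273.15 = -9.11

-9.11 degC


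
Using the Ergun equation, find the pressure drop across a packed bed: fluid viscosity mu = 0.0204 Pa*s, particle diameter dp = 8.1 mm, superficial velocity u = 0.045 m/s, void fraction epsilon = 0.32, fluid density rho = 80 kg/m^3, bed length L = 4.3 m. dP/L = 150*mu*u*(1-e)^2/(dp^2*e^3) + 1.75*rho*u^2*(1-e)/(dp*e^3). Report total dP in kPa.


dp = 8.1 mm = 0.0081 m
Viscous term = 150*0.0204*0.045*(1-0.32)^2 / (0.0081^2*0.32^3) = 29616.4
Inertial term = 1.75*80*0.045^2*(1-0.32) / (0.0081*0.32^3) = 726.318
dP/L = 29616.4 + 726.318 = 30342.7 Pa/m
dP = 30342.7 * 4.3 / 1000 = 130.5 kPa

130.5 kPa


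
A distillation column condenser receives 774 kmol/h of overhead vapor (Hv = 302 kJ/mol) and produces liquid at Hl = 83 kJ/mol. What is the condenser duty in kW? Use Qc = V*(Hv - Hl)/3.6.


Qc = 774 * (302 - 83) / 3.6 = 774 * 219 / 3.6 = 47080

47080 kW


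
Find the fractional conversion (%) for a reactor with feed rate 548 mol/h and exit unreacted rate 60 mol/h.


X = (F_in - F_out) / F_in * 100
Moles reacted = 548 - 60 = 488
X = 488 / 548 * 100
= 0.8905 * 100
= 89.05 %

89.05 %


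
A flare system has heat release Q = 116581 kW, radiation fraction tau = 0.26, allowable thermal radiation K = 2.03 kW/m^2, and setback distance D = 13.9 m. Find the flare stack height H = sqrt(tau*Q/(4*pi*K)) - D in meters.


tau*Q/(4*pi*K) = 0.26 * 116581 / (4 * pi * 2.03) = 1188.22
sqrt(1188.22) = 34.4706
H = 34.4706 - 13.9 = 20.57

20.57 m


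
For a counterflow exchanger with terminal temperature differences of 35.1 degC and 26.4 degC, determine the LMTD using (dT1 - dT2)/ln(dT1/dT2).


LMTD = (dT1 - dT2) / ln(dT1/dT2)
= (35.1 - 26.4) / ln(35.1 / 26.4) = 8.7 / 0.284837 = 30.54

30.54 degC


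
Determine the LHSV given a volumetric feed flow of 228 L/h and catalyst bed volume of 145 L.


LHSV = volumetric feed rate / catalyst volume
= 228 L/h / 145 L
= 1.572 h^-1

1.572 h^-1


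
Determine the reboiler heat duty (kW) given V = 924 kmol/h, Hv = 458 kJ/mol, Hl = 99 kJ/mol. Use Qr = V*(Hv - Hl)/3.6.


Qr = 924 * (458 - 99) / 3.6 = 924 * 359 / 3.6 = 92140

92140 kW


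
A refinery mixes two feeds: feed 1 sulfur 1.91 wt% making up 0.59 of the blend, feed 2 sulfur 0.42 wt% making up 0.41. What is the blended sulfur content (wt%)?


Linear sulfur blending: S_blend = x1*S1 + x2*S2
Contribution 1: 0.59 * 1.91 = 1.1269 wt%
Contribution 2: 0.41 * 0.42 = 0.1722 wt%
S_blend = 1.1269 + 0.1722 = 1.2991

1.2991 wt%


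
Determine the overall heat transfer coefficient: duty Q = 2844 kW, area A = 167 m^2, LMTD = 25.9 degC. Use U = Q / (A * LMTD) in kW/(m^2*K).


From Q = U*A*LMTD, U = Q / (A * LMTD)
U = 2844 / (167 * 25.9) = 2844 / 4325.3 = 0.6575

0.6575 kW/(m^2*K)


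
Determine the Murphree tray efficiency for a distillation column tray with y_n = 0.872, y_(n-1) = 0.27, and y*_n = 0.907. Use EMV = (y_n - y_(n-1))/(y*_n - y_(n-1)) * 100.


Murphree vapor efficiency: EMV = (y_n - y_(n-1)) / (y*_n - y_(n-1)) * 100
EMV = (0.872 - 0.27) / (0.907 - 0.27) * 100 = 0.602 / 0.637 * 100 = 94.51

94.51 %


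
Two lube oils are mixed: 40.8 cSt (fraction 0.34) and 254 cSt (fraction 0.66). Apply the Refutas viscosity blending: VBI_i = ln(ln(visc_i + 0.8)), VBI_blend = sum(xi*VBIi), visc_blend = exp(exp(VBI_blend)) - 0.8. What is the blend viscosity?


Refutas method: VBN_i = 14.534*ln(ln(visc_i + 0.8)) + 10.975, blended linearly by mass fraction; since VBN is linear in VBI_i = ln(ln(visc_i + 0.8)) and the fractions sum to 1, blend VBI directly: visc = exp(exp(VBI_blend)) - 0.8
VBI_1 = ln(ln(40.8 + 0.8)) = 1.3159
VBI_2 = ln(ln(254 + 0.8)) = 1.71208
VBI_blend = 0.34 * 1.3159 + 0.66 * 1.71208 = 1.57738
visc_blend = exp(exp(1.57738)) - 0.8 = 126.0

126.0 cSt


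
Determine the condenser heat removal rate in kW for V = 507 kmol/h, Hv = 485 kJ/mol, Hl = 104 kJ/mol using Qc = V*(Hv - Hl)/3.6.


Qc = 507 * (485 - 104) / 3.6 = 507 * 381 / 3.6 = 53660

53660 kW


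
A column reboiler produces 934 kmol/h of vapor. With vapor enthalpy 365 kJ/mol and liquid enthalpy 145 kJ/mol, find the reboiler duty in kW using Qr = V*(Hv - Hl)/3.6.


Qr = 934 * (365 - 145) / 3.6 = 934 * 220 / 3.6 = 57080

57080 kW


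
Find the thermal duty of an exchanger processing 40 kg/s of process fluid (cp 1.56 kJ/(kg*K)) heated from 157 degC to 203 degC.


Q = m_dot * cp * delta_T
delta_T = 203 - 157 = 46 K
Q = 40 * 1.56 * 46
= 62.4 * 46
= 2870.4 kW

2870.4 kW


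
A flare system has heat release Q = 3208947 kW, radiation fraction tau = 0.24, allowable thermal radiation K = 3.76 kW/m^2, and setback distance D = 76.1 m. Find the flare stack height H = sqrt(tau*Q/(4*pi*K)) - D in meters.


tau*Q/(4*pi*K) = 0.24 * 3208947 / (4 * pi * 3.76) = 16299.6
sqrt(16299.6) = 127.67
H = 127.67 - 76.1 = 51.57

51.57 m


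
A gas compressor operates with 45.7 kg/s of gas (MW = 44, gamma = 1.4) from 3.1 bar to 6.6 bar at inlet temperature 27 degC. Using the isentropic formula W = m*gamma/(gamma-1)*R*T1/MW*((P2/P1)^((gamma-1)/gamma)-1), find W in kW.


Isentropic work: W = m*(gamma/(gamma-1))*(R*T1/MW)*((P2/P1)^((gamma-1)/gamma) - 1)
T1 = 27 + 273.15 = 300.15 K
Pressure ratio = 6.6 / 3.1 = 2.12903
Exponent = (1.4 - 1)/1.4 = 0.285714
(P2/P1)^exp - 1 = 2.12903^0.285714 - 1 = 0.240984
W = 45.7 * 1.4 / 0.4 * 8.314 * 300.15 / 44 * 0.240984 = 2186

2186 kW


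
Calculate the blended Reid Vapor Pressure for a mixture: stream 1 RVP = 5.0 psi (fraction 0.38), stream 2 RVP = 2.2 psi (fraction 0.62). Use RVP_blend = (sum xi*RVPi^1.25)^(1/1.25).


Chevron index: RVP_blend = (sum xi*RVPi^1.25)^(1/1.25)
RVP^1.25 terms: 0.38 * 5.0^1.25 + 0.62 * 2.2^1.25 = 4.50236
RVP_blend = 4.50236^(1/1.25) = 3.332

3.332 psi


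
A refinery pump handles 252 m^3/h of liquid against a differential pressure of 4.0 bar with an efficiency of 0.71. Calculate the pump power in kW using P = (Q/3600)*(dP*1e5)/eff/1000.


Q = 252 / 3600 = 0.07 m^3/s
P = 0.07 * (4.0 * 1e5) / 0.71 / 1000 = 39.44

39.44 kW


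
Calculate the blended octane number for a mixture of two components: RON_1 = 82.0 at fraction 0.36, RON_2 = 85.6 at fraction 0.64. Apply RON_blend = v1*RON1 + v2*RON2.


Linear blending: RON_blend = sum(vi * RONi)
Contribution 1: 0.36 * 82.0 = 29.52
Contribution 2: 0.64 * 85.6 = 54.784
RON_blend = 29.52 + 54.784 = 84.304

84.304


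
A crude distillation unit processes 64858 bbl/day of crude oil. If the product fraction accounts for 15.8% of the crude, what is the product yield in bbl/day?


Crude throughput = 64858 bbl/day
Fraction yield = 15.8%
yield = throughput * fraction / 100
yield = 64858 * 15.8 / 100 = 10247.564

10247.564 bbl/day


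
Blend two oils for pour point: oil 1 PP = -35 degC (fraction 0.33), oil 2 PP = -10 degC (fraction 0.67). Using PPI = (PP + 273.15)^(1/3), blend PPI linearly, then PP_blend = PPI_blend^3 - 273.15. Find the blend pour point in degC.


PPI_1 = (-35 + 273.15)^(1/3) = 6.198456
PPI_2 = (-10 + 273.15)^(1/3) = 6.408176
PPI_blend = 0.33 * 6.198456 + 0.67 * 6.408176 = 6.338968
PP_blend = 6.338968^3 - 273.15 = 254.7157 - 273.15 = -18.43

-18.43 degC


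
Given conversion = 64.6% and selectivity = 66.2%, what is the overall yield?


Overall yield = conversion (%) * selectivity (%) / 100
Conversion = 64.6%, Selectivity = 66.2%
Y = 64.6 * 66.2 / 100
= 42.7652 %

42.7652 %


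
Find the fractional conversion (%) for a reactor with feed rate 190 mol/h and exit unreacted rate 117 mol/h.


X = (F_in - F_out) / F_in * 100
Moles reacted = 190 - 117 = 73
X = 73 / 190 * 100
= 0.3842 * 100
= 38.42 %

38.42 %


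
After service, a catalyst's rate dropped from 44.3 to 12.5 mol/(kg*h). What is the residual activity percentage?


Activity (%) = (rate_used / rate_fresh) * 100
rate_used = 12.5, rate_fresh = 44.3
= (12.5 / 44.3) * 100
= 0.2822 * 100 = 28.22

28.22 %


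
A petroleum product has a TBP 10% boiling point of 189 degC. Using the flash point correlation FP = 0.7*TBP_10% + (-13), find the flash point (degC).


FP = 0.7 * 189 + (-13) = 119.3

119.3 degC


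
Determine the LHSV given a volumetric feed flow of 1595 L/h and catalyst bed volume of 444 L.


LHSV = volumetric feed rate / catalyst volume
= 1595 L/h / 444 L
= 3.592 h^-1

3.592 h^-1


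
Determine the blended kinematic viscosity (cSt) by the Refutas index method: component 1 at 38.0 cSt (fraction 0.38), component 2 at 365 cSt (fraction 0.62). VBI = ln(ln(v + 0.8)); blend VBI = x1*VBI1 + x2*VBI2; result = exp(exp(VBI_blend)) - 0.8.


Refutas method: VBN_i = 14.534*ln(ln(visc_i + 0.8)) + 10.975, blended linearly by mass fraction; since VBN is linear in VBI_i = ln(ln(visc_i + 0.8)) and the fractions sum to 1, blend VBI directly: visc = exp(exp(VBI_blend)) - 0.8
VBI_1 = ln(ln(38.0 + 0.8)) = 1.29703
VBI_2 = ln(ln(365 + 0.8)) = 1.77531
VBI_blend = 0.38 * 1.29703 + 0.62 * 1.77531 = 1.59356
visc_blend = exp(exp(1.59356)) - 0.8 = 136.4

136.4 cSt


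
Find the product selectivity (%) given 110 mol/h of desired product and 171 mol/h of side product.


Selectivity = desired / (desired + undesired) * 100
Total products = 110 + 171 = 281 mol/h
S = 110 / 281 * 100
= 0.3915 * 100
= 39.15 %

39.15 %


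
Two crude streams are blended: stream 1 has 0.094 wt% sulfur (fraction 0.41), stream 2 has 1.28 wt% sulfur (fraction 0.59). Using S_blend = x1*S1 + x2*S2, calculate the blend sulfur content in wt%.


Linear sulfur blending: S_blend = x1*S1 + x2*S2
Contribution 1: 0.41 * 0.094 = 0.03854 wt%
Contribution 2: 0.59 * 1.28 = 0.7552 wt%
S_blend = 0.03854 + 0.7552 = 0.79374

0.79374 wt%


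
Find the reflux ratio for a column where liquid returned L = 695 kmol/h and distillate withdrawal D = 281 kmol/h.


Reflux ratio definition: R = L / D (liquid returned / distillate withdrawn)
L = 695 kmol/h, D = 281 kmol/h
R = 695 / 281 = 2.473

2.473


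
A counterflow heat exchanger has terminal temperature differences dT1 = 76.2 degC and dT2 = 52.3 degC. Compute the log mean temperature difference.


LMTD = (dT1 - dT2) / ln(dT1/dT2)
= (76.2 - 52.3) / ln(76.2 / 52.3) = 23.9 / 0.376365 = 63.50

63.50 degC


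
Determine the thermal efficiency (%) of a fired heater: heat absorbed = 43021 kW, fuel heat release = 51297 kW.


Furnace efficiency = Q_absorbed / Q_fuel * 100
= 43021 / 51297 * 100 = 83.87

83.87 %


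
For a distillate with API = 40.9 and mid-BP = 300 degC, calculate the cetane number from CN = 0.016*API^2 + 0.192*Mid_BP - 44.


CN = 0.016 * 40.9^2 + 0.192 * 300 - 44
CN = 26.76496 + 57.6 - 44 = 40.36496

40.36496


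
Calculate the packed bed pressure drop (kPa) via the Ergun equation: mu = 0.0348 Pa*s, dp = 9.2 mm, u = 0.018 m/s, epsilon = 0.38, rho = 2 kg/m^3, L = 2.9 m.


dp = 9.2 mm = 0.0092 m
Viscous term = 150*0.0348*0.018*(1-0.38)^2 / (0.0092^2*0.38^3) = 7776.78
Inertial term = 1.75*2*0.018^2*(1-0.38) / (0.0092*0.38^3) = 1.39273
dP/L = 7776.78 + 1.39273 = 7778.17 Pa/m
dP = 7778.17 * 2.9 / 1000 = 22.56 kPa

22.56 kPa


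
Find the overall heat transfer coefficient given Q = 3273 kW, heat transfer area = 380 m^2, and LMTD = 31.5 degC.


From Q = U*A*LMTD, U = Q / (A * LMTD)
U = 3273 / (380 * 31.5) = 3273 / 11970 = 0.2734

0.2734 kW/(m^2*K)


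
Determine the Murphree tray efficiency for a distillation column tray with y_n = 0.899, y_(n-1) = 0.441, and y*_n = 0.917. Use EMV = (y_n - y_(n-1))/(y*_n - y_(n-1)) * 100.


Murphree vapor efficiency: EMV = (y_n - y_(n-1)) / (y*_n - y_(n-1)) * 100
EMV = (0.899 - 0.441) / (0.917 - 0.441) * 100 = 0.458 / 0.476 * 100 = 96.22

96.22 %


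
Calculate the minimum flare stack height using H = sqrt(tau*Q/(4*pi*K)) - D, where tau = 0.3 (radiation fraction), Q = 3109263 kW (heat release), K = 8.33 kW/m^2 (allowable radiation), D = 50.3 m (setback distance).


tau*Q/(4*pi*K) = 0.3 * 3109263 / (4 * pi * 8.33) = 8910.95
sqrt(8910.95) = 94.3978
H = 94.3978 - 50.3 = 44.10

44.10 m


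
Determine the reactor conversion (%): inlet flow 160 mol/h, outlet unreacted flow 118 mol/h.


X = (F_in - F_out) / F_in * 100
Moles reacted = 160 - 118 = 42
X = 42 / 160 * 100
= 0.2625 * 100
= 26.25 %

26.25 %


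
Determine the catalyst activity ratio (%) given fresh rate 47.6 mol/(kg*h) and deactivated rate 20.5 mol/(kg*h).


Activity (%) = (rate_used / rate_fresh) * 100
rate_used = 20.5, rate_fresh = 47.6
= (20.5 / 47.6) * 100
= 0.4307 * 100 = 43.07

43.07 %


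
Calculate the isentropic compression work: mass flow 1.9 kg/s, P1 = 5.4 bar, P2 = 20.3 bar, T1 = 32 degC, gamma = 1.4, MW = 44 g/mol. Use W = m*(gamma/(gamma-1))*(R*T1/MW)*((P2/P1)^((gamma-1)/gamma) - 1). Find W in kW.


Isentropic work: W = m*(gamma/(gamma-1))*(R*T1/MW)*((P2/P1)^((gamma-1)/gamma) - 1)
T1 = 32 + 273.15 = 305.15 K
Pressure ratio = 20.3 / 5.4 = 3.75926
Exponent = (1.4 - 1)/1.4 = 0.285714
(P2/P1)^exp - 1 = 3.75926^0.285714 - 1 = 0.459872
W = 1.9 * 1.4 / 0.4 * 8.314 * 305.15 / 44 * 0.459872 = 176.3

176.3 kW


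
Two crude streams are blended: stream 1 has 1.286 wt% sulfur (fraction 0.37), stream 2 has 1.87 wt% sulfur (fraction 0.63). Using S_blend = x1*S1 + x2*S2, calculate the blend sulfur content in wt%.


Linear sulfur blending: S_blend = x1*S1 + x2*S2
Contribution 1: 0.37 * 1.286 = 0.47582 wt%
Contribution 2: 0.63 * 1.87 = 1.1781 wt%
S_blend = 0.47582 + 1.1781 = 1.65392

1.65392 wt%


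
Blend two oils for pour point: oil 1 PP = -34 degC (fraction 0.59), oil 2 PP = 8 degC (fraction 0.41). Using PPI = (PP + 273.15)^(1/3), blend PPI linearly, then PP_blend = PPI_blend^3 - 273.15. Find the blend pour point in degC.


PPI_1 = (-34 + 273.15)^(1/3) = 6.20712
PPI_2 = (8 + 273.15)^(1/3) = 6.551077
PPI_blend = 0.59 * 6.20712 + 0.41 * 6.551077 = 6.348142
PP_blend = 6.348142^3 - 273.15 = 255.8232 - 273.15 = -17.33

-17.33 degC


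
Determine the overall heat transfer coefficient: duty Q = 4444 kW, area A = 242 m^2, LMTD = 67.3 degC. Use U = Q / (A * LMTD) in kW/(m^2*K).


From Q = U*A*LMTD, U = Q / (A * LMTD)
U = 4444 / (242 * 67.3) = 4444 / 16286.6 = 0.2729

0.2729 kW/(m^2*K)


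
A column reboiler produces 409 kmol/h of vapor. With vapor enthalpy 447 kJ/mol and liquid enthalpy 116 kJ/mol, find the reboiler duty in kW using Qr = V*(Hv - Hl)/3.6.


Qr = 409 * (447 - 116) / 3.6 = 409 * 331 / 3.6 = 37610

37610 kW


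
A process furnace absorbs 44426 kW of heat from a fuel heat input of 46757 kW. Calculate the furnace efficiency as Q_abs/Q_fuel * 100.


Furnace efficiency = Q_absorbed / Q_fuel * 100
= 44426 / 46757 * 100 = 95.01

95.01 %


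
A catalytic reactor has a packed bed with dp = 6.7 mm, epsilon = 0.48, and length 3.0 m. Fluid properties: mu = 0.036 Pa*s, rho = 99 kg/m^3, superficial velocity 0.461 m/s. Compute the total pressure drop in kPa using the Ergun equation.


dp = 6.7 mm = 0.0067 m
Viscous term = 150*0.036*0.461*(1-0.48)^2 / (0.0067^2*0.48^3) = 135590
Inertial term = 1.75*99*0.461^2*(1-0.48) / (0.0067*0.48^3) = 25839.3
dP/L = 135590 + 25839.3 = 161429 Pa/m
dP = 161429 * 3.0 / 1000 = 484.3 kPa

484.3 kPa


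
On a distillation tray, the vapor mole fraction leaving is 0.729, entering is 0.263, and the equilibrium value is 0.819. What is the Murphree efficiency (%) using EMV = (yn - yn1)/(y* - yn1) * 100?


Murphree vapor efficiency: EMV = (y_n - y_(n-1)) / (y*_n - y_(n-1)) * 100
EMV = (0.729 - 0.263) / (0.819 - 0.263) * 100 = 0.466 / 0.556 * 100 = 83.81

83.81 %


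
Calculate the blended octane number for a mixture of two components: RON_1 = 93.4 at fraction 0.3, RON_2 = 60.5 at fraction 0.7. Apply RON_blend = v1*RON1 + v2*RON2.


Linear blending: RON_blend = sum(vi * RONi)
Contribution 1: 0.3 * 93.4 = 28.02
Contribution 2: 0.7 * 60.5 = 42.35
RON_blend = 28.02 + 42.35 = 70.37

70.37


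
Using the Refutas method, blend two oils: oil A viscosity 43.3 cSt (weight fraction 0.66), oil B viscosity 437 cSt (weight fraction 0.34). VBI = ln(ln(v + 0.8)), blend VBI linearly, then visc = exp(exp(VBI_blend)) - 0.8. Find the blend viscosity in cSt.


Refutas method: VBN_i = 14.534*ln(ln(visc_i + 0.8)) + 10.975, blended linearly by mass fraction; since VBN is linear in VBI_i = ln(ln(visc_i + 0.8)) and the fractions sum to 1, blend VBI directly: visc = exp(exp(VBI_blend)) - 0.8
VBI_1 = ln(ln(43.3 + 0.8)) = 1.33143
VBI_2 = ln(ln(437 + 0.8)) = 1.80529
VBI_blend = 0.66 * 1.33143 + 0.34 * 1.80529 = 1.49254
visc_blend = exp(exp(1.49254)) - 0.8 = 84.69

84.69 cSt


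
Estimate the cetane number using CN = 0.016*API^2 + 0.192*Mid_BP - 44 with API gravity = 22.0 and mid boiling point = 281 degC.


CN = 0.016 * 22.0^2 + 0.192 * 281 - 44
CN = 7.744 + 53.952 - 44 = 17.696

17.696


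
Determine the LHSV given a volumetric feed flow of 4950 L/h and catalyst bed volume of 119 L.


LHSV = volumetric feed rate / catalyst volume
= 4950 L/h / 119 L
= 41.60 h^-1

41.60 h^-1


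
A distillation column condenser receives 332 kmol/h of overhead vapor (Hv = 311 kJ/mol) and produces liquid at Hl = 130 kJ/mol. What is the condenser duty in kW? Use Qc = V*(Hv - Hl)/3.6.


Qc = 332 * (311 - 130) / 3.6 = 332 * 181 / 3.6 = 16690

16690 kW
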